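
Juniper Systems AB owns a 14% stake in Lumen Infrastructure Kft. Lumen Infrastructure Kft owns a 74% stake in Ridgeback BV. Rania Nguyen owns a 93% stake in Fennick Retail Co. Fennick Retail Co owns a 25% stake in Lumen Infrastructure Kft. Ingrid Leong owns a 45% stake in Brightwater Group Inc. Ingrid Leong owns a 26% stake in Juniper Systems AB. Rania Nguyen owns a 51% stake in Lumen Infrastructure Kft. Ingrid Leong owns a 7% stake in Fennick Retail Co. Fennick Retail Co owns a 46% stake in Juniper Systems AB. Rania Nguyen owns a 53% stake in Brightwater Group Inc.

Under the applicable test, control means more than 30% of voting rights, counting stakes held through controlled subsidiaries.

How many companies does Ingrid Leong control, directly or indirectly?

1

Ingrid holds 45% of Brightwater, so Ingrid controls Brightwater.
No other company's threshold is met.
Ingrid controls 1 company.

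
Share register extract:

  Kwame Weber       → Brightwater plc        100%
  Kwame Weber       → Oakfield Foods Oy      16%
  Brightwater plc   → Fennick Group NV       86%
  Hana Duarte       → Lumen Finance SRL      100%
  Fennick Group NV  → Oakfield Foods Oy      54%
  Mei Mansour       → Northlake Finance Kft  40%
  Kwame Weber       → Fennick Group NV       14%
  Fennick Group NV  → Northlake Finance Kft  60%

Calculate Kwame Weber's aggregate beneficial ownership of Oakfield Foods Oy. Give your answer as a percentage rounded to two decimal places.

Kwame reaches Oakfield along 3 paths.
Direct stake: 16% = 16%.
Via Brightwater → Fennick: 100% × 86% × 54% = 46.44%.
Via Fennick: 14% × 54% = 7.56%.
Total: 16% + 46.44% + 7.56% = 70%.
Rounded: 70.00%.

70.00%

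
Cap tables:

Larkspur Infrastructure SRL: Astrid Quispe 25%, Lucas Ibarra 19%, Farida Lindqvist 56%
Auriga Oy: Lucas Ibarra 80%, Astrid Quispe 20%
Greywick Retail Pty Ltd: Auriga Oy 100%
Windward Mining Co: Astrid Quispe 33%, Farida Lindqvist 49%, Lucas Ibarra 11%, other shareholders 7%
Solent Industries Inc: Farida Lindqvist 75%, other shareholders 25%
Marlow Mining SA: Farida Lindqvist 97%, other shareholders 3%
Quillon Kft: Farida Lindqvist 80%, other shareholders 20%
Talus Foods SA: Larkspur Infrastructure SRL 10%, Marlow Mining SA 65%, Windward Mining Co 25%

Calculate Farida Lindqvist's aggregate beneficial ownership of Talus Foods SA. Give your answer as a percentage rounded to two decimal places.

Farida reaches Talus along 3 paths.
Via Larkspur: 56% × 10% = 5.6%.
Via Marlow: 97% × 65% = 63.05%.
Via Windward: 49% × 25% = 12.25%.
Total: 5.6% + 63.05% + 12.25% = 80.9%.
Rounded: 80.90%.

80.90%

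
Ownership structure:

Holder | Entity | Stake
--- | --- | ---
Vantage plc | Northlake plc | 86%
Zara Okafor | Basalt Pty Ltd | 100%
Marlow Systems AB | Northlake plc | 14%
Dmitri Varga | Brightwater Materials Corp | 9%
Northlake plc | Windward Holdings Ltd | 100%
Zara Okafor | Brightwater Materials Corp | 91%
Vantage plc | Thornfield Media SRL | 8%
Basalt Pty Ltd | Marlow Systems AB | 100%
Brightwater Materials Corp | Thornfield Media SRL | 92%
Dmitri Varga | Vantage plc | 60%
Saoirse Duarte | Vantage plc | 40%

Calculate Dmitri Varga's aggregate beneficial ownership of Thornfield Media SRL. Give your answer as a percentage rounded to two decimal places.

13.08%

Dmitri reaches Thornfield along 2 paths.
Via Brightwater: 9% × 92% = 8.28%.
Via Vantage: 60% × 8% = 4.8%.
Total: 8.28% + 4.8% = 13.08%.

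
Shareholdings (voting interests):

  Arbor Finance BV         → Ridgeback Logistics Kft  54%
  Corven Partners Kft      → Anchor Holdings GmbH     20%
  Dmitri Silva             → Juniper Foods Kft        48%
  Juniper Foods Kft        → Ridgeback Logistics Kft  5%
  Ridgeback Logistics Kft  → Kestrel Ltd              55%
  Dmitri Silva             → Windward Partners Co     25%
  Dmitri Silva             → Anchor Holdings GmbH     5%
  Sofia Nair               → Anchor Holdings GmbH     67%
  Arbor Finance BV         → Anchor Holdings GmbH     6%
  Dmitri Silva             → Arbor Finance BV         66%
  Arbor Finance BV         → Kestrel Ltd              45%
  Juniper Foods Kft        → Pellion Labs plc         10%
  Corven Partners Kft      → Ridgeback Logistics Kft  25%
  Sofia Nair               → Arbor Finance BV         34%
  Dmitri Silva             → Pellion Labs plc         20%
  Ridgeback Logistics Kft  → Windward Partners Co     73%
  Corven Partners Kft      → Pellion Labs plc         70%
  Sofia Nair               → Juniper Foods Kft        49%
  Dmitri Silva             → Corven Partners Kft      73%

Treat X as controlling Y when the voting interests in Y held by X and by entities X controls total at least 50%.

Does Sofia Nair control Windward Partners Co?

No

Sofia holds 67% of Anchor, so Sofia controls Anchor.
Neither Sofia nor any entity Sofia controls holds any voting interest in Windward.
So Sofia does not control Windward.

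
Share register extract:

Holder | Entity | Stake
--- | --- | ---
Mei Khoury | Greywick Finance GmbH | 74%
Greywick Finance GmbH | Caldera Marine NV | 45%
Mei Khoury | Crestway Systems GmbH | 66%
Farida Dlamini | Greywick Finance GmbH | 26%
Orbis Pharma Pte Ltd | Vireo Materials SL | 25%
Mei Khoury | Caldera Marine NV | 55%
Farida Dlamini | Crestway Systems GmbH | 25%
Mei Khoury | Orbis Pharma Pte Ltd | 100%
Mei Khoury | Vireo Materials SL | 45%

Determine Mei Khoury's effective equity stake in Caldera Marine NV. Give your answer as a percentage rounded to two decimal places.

Mei reaches Caldera along 2 paths.
Direct stake: 55% = 55%.
Via Greywick: 74% × 45% = 33.3%.
Total: 55% + 33.3% = 88.3%.
Rounded: 88.30%.

88.30%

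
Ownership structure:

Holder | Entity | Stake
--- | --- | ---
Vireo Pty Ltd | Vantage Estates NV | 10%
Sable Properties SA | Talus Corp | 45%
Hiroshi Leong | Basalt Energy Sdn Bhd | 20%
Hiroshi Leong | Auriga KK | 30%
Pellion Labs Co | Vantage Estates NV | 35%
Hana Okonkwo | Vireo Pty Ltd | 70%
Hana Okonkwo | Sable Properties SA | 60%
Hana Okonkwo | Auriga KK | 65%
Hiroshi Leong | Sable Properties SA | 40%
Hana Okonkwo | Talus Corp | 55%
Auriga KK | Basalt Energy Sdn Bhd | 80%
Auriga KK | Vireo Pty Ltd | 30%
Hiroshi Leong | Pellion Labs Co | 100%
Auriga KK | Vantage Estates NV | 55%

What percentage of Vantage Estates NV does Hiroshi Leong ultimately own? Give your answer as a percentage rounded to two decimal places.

52.40%

Hiroshi reaches Vantage along 3 paths.
Via Auriga → Vireo: 30% × 30% × 10% = 0.9%.
Via Pellion: 100% × 35% = 35%.
Via Auriga: 30% × 55% = 16.5%.
Total: 0.9% + 35% + 16.5% = 52.4%.
Rounded: 52.40%.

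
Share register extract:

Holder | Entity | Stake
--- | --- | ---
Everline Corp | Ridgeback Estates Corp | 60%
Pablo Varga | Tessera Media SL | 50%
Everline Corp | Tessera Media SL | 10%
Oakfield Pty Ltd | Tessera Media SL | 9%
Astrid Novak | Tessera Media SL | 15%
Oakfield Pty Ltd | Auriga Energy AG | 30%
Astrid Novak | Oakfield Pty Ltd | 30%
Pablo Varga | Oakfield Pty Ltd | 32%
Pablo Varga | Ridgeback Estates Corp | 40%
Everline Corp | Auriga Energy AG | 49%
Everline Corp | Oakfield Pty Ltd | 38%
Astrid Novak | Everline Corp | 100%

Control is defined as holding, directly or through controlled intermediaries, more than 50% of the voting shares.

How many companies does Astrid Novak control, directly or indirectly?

Astrid holds 100% of Everline, so Astrid controls Everline.
Everline holds 60% of Ridgeback, so Astrid controls Ridgeback.
Everline and Astrid together hold 38% + 30% = 68% of Oakfield, so Astrid controls Oakfield.
Everline and Oakfield together hold 49% + 30% = 79% of Auriga, so Astrid controls Auriga.
No other company's threshold is met.
Astrid controls 4 companies.

4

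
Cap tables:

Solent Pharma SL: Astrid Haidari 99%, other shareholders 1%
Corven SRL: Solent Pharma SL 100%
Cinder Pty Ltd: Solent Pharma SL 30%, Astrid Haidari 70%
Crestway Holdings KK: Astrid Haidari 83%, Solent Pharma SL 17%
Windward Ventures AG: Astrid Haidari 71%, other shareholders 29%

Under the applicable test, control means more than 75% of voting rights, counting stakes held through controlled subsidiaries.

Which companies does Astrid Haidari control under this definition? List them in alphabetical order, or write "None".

Astrid holds 99% of Solent, so Astrid controls Solent.
Solent holds 100% of Corven, so Astrid controls Corven.
Solent and Astrid together hold 30% + 70% = 100% of Cinder, so Astrid controls Cinder.
Astrid and Solent together hold 83% + 17% = 100% of Crestway, so Astrid controls Crestway.
No other company's threshold is met.

Cinder Pty Ltd, Corven SRL, Crestway Holdings KK, Solent Pharma SL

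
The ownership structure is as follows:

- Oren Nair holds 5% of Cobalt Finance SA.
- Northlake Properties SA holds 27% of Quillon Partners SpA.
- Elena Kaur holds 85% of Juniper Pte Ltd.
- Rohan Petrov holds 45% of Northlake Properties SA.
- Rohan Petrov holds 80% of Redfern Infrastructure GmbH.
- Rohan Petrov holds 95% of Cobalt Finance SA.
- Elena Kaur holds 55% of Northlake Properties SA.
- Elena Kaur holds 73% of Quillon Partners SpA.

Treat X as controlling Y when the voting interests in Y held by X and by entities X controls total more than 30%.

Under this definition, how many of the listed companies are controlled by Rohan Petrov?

3

Rohan holds 80% of Redfern, so Rohan controls Redfern.
Rohan holds 45% of Northlake, so Rohan controls Northlake.
Rohan holds 95% of Cobalt, so Rohan controls Cobalt.
No other company's threshold is met.
Rohan controls 3 companies.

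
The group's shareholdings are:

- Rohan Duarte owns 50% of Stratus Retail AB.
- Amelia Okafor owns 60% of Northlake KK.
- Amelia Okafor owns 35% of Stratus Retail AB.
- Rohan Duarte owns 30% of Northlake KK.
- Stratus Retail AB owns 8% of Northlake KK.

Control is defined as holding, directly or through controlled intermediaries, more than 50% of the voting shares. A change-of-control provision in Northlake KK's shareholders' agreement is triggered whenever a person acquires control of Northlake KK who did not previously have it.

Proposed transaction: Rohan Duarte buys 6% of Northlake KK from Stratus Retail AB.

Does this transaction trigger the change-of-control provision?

The purchase adds only to Rohan's holdings (Stratus's stake shrinks), so Rohan is the only person who could newly come to control Northlake.
Rohan's largest direct stake is 50% in Stratus, which does not meet the threshold, so Rohan controls no company.
In Northlake, Rohan's side holds only 30%, not > 50%.
So before the transaction, Rohan does not control Northlake.
After the purchase, Rohan's direct stake in Northlake rises to 30% + 6% = 36%, and Stratus's stake falls to 2%.
After the transaction, Rohan's side holds 36% of Northlake, not > 50%, so Rohan still does not control Northlake.
No new person acquires control, so the clause is not triggered.

No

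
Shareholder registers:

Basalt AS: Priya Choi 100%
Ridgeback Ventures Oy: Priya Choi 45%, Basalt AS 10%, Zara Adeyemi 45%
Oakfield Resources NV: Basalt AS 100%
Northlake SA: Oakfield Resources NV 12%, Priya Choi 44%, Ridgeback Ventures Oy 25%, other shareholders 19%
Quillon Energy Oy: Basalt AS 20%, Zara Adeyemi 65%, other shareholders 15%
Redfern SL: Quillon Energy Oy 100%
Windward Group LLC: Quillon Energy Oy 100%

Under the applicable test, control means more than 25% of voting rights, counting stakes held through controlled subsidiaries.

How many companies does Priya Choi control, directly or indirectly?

Priya holds 100% of Basalt, so Priya controls Basalt.
Priya and Basalt together hold 45% + 10% = 55% of Ridgeback, so Priya controls Ridgeback.
Basalt holds 100% of Oakfield, so Priya controls Oakfield.
Oakfield and Priya and Ridgeback together hold 12% + 44% + 25% = 81% of Northlake, so Priya controls Northlake.
No other company's threshold is met.
Priya controls 4 companies.

4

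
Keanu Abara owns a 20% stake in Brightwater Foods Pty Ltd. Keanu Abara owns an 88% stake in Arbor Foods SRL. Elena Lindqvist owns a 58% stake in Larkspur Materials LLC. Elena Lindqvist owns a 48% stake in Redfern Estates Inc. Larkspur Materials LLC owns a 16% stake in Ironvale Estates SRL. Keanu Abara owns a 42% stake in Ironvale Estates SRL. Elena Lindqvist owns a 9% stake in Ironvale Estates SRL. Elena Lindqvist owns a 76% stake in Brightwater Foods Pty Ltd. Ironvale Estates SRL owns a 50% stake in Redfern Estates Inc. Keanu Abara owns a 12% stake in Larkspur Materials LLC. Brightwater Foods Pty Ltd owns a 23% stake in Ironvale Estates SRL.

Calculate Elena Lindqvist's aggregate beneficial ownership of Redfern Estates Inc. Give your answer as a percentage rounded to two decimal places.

65.88%

Elena reaches Redfern along 4 paths.
Direct stake: 48% = 48%.
Via Ironvale: 9% × 50% = 4.5%.
Via Brightwater → Ironvale: 76% × 23% × 50% = 8.74%.
Via Larkspur → Ironvale: 58% × 16% × 50% = 4.64%.
Total: 48% + 4.5% + 8.74% + 4.64% = 65.88%.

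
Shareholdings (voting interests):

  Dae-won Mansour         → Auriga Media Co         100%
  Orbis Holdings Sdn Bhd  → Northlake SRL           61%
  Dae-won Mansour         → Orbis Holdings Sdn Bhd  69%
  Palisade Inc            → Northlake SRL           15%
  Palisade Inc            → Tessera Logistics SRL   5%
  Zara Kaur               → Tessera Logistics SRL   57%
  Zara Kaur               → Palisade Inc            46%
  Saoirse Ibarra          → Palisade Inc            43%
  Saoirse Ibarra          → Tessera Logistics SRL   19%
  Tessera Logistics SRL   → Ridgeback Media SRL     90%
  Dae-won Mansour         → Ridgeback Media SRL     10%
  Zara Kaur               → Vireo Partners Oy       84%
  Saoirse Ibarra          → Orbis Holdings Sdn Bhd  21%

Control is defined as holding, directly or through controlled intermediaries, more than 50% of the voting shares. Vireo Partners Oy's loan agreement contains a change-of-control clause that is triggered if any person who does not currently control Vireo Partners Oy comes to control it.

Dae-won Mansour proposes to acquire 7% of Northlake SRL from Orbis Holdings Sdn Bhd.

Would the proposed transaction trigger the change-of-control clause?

No

The purchase adds only to Dae-won's holdings (Orbis's stake shrinks), so Dae-won is the only person who could newly come to control Vireo.
Dae-won holds 69% of Orbis, so Dae-won controls Orbis.
Orbis holds 61% of Northlake, so Dae-won controls Northlake.
Dae-won holds 100% of Auriga, so Dae-won controls Auriga.
Neither Dae-won nor any entity Dae-won controls holds any voting interest in Vireo.
So before the transaction, Dae-won does not control Vireo.
After the purchase, Dae-won holds 7% of Northlake directly, and Orbis's stake falls to 54%.
Orbis and Dae-won together hold 54% + 7% = 61% of Northlake, so Dae-won controls Northlake.
After the transaction, neither Dae-won nor any entity Dae-won controls holds a voting interest in Vireo, so Dae-won still does not control it.
No new person acquires control, so the clause is not triggered.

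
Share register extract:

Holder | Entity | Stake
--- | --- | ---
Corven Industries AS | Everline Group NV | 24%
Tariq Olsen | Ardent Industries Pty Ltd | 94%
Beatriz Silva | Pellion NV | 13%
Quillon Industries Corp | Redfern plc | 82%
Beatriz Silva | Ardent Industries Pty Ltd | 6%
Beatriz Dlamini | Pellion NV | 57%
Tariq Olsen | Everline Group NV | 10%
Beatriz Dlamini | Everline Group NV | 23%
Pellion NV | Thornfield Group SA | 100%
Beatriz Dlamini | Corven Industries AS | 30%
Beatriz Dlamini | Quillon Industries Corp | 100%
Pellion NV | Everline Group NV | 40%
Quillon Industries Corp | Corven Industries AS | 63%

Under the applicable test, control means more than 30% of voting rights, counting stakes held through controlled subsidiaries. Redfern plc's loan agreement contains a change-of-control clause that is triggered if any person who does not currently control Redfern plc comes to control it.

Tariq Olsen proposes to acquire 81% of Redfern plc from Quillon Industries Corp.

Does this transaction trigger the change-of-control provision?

The purchase adds only to Tariq's holdings (Quillon's stake shrinks), so Tariq is the only person who could newly come to control Redfern.
Tariq holds 94% of Ardent, so Tariq controls Ardent.
Neither Tariq nor any entity Tariq controls holds any voting interest in Redfern.
So before the transaction, Tariq does not control Redfern.
After the purchase, Tariq holds 81% of Redfern directly, and Quillon's stake falls to 1%.
Tariq holds 81% of Redfern, so Tariq controls Redfern.
Tariq did not control Redfern before and does after, so the clause is triggered.

Yes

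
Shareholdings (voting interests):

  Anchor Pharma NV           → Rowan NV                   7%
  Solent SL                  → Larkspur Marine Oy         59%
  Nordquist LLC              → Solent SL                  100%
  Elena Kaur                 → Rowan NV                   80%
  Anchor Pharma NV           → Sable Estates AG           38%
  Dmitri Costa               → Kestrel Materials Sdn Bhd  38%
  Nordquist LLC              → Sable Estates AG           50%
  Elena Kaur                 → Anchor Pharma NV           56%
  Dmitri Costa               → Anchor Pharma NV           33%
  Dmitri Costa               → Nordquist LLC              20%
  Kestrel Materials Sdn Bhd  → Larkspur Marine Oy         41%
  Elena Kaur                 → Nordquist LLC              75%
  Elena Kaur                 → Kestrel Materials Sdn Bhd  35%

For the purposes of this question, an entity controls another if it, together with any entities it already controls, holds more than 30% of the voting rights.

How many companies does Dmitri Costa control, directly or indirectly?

4

Dmitri holds 33% of Anchor, so Dmitri controls Anchor.
Anchor holds 38% of Sable, so Dmitri controls Sable.
Dmitri holds 38% of Kestrel, so Dmitri controls Kestrel.
Kestrel holds 41% of Larkspur, so Dmitri controls Larkspur.
No other company's threshold is met.
Dmitri controls 4 companies.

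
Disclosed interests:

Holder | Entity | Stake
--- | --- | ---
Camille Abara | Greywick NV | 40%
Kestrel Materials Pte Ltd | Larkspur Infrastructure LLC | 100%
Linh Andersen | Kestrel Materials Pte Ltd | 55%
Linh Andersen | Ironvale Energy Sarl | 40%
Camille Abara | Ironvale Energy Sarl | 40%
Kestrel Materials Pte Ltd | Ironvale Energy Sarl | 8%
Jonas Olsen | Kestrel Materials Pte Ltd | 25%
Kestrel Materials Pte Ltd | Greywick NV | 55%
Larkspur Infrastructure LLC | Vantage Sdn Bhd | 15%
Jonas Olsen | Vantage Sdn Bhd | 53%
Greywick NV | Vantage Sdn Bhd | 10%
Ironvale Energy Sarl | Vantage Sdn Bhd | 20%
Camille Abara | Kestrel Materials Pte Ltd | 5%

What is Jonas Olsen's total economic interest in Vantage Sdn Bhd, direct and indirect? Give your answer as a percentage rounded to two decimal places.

58.53%

Jonas reaches Vantage along 4 paths.
Direct stake: 53% = 53%.
Via Kestrel → Ironvale: 25% × 8% × 20% = 0.4%.
Via Kestrel → Larkspur: 25% × 100% × 15% = 3.75%.
Via Kestrel → Greywick: 25% × 55% × 10% = 1.375%.
Total: 53% + 0.4% + 3.75% + 1.375% = 58.525%.
Rounded: 58.53%.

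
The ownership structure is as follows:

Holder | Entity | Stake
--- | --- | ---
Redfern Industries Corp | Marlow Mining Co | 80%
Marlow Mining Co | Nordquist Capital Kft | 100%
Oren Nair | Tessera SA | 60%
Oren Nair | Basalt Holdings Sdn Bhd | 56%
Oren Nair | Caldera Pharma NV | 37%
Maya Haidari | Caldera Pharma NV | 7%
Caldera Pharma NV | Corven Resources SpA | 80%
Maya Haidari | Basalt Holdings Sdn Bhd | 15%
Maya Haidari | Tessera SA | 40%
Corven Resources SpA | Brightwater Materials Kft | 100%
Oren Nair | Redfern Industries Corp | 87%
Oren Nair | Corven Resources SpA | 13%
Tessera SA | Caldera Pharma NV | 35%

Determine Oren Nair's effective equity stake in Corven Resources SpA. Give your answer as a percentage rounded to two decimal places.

Oren reaches Corven along 3 paths.
Direct stake: 13% = 13%.
Via Tessera → Caldera: 60% × 35% × 80% = 16.8%.
Via Caldera: 37% × 80% = 29.6%.
Total: 13% + 16.8% + 29.6% = 59.4%.
Rounded: 59.40%.

59.40%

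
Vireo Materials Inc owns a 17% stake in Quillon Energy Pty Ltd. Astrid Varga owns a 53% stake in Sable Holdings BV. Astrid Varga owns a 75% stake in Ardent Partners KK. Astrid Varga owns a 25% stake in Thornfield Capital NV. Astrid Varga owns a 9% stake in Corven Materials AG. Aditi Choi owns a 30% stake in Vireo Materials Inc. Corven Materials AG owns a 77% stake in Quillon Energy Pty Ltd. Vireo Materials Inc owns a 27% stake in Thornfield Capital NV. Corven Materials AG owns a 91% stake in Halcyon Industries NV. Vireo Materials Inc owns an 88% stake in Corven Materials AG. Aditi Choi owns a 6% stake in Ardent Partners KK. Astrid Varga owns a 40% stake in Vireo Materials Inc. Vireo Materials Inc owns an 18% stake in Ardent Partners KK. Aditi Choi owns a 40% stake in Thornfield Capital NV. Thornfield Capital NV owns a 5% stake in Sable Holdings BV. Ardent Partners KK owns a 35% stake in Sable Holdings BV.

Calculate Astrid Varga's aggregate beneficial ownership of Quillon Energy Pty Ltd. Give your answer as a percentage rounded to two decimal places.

Astrid reaches Quillon along 3 paths.
Via Corven: 9% × 77% = 6.93%.
Via Vireo → Corven: 40% × 88% × 77% = 27.104%.
Via Vireo: 40% × 17% = 6.8%.
Total: 6.93% + 27.104% + 6.8% = 40.834%.
Rounded: 40.83%.

40.83%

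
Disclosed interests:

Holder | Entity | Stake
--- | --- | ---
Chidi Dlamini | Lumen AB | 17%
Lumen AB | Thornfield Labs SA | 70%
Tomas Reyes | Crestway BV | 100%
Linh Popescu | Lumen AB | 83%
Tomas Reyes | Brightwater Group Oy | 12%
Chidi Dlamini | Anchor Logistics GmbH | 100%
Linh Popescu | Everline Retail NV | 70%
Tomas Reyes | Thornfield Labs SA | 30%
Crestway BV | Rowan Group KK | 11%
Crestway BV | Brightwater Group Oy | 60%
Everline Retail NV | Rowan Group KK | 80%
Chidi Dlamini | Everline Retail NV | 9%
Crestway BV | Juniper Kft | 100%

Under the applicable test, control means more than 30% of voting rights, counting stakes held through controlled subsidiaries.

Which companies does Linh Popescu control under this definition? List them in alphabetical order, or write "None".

Linh holds 83% of Lumen, so Linh controls Lumen.
Linh holds 70% of Everline, so Linh controls Everline.
Everline holds 80% of Rowan, so Linh controls Rowan.
Lumen holds 70% of Thornfield, so Linh controls Thornfield.
No other company's threshold is met.

Everline Retail NV, Lumen AB, Rowan Group KK, Thornfield Labs SA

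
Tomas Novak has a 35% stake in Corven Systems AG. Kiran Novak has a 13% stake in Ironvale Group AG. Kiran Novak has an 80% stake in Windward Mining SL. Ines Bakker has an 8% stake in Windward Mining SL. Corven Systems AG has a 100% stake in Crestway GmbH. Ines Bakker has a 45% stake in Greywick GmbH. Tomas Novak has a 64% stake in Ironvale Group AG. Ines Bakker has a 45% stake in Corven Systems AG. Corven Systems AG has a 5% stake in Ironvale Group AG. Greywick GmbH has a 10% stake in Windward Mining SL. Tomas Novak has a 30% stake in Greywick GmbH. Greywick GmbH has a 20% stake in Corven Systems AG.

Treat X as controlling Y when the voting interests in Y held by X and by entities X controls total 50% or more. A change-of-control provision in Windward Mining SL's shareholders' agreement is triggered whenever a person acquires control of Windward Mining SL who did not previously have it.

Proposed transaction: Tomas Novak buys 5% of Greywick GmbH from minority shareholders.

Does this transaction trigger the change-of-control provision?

The purchase changes only Tomas's holdings, so Tomas is the only person who could newly come to control Windward.
Tomas holds 64% of Ironvale, so Tomas controls Ironvale.
Neither Tomas nor any entity Tomas controls holds any voting interest in Windward.
So before the transaction, Tomas does not control Windward.
After the purchase, Tomas's direct stake in Greywick rises to 30% + 5% = 35%.
Tomas's side now holds 35% of Greywick, not ≥ 50%, so Tomas still does not control Greywick.
After the transaction, neither Tomas nor any entity Tomas controls holds a voting interest in Windward, so Tomas still does not control it.
No new person acquires control, so the clause is not triggered.

No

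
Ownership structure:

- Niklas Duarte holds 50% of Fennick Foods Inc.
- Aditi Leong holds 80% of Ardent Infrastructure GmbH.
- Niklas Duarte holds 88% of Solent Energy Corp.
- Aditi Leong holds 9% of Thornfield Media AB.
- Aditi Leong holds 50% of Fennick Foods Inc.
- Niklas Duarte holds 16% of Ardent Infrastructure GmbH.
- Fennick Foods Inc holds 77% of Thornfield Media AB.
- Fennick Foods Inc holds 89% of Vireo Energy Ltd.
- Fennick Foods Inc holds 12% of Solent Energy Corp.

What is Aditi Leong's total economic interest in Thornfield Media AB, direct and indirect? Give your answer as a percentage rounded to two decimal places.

Aditi reaches Thornfield along 2 paths.
Direct stake: 9% = 9%.
Via Fennick: 50% × 77% = 38.5%.
Total: 9% + 38.5% = 47.5%.
Rounded: 47.50%.

47.50%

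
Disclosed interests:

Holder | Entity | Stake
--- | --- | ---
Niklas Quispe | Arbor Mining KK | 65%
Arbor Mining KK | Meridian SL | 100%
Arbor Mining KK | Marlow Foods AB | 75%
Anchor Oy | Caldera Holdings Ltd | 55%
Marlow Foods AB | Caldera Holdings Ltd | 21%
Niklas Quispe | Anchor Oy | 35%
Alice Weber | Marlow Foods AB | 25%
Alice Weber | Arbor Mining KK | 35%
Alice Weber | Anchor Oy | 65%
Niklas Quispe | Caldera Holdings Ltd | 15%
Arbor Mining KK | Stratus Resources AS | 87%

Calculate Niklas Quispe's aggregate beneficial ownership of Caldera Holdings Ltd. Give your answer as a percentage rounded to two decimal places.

44.49%

Niklas reaches Caldera along 3 paths.
Direct stake: 15% = 15%.
Via Arbor → Marlow: 65% × 75% × 21% = 10.2375%.
Via Anchor: 35% × 55% = 19.25%.
Total: 15% + 10.2375% + 19.25% = 44.4875%.
Rounded: 44.49%.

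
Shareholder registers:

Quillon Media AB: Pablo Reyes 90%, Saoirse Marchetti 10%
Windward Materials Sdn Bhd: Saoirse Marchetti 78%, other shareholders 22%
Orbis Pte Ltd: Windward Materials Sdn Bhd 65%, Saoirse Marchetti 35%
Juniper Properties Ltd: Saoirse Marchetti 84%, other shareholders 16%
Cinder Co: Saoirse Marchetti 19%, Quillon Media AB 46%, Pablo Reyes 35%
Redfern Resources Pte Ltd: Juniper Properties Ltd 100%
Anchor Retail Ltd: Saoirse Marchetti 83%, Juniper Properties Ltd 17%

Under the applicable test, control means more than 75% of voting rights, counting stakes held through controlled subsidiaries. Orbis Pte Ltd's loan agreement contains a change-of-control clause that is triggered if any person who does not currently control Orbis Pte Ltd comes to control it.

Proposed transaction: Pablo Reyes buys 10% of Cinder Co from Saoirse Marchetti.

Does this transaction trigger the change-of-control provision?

No

The purchase adds only to Pablo's holdings (Saoirse's stake shrinks), so Pablo is the only person who could newly come to control Orbis.
Pablo holds 90% of Quillon, so Pablo controls Quillon.
Quillon and Pablo together hold 46% + 35% = 81% of Cinder, so Pablo controls Cinder.
Neither Pablo nor any entity Pablo controls holds any voting interest in Orbis.
So before the transaction, Pablo does not control Orbis.
After the purchase, Pablo's direct stake in Cinder rises to 35% + 10% = 45%, and Saoirse's stake falls to 9%.
Quillon and Pablo together hold 46% + 45% = 91% of Cinder, so Pablo controls Cinder.
After the transaction, neither Pablo nor any entity Pablo controls holds a voting interest in Orbis, so Pablo still does not control it.
No new person acquires control, so the clause is not triggered.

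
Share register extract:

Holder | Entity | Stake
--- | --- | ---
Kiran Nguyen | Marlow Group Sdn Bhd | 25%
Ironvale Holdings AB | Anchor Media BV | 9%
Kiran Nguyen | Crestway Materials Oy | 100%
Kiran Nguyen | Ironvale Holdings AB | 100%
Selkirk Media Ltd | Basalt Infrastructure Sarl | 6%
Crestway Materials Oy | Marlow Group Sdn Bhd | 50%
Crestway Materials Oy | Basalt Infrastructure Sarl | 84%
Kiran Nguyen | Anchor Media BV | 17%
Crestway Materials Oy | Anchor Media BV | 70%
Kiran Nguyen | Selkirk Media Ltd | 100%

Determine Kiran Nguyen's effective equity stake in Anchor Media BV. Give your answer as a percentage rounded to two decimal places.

Kiran reaches Anchor along 3 paths.
Direct stake: 17% = 17%.
Via Crestway: 100% × 70% = 70%.
Via Ironvale: 100% × 9% = 9%.
Total: 17% + 70% + 9% = 96%.
Rounded: 96.00%.

96.00%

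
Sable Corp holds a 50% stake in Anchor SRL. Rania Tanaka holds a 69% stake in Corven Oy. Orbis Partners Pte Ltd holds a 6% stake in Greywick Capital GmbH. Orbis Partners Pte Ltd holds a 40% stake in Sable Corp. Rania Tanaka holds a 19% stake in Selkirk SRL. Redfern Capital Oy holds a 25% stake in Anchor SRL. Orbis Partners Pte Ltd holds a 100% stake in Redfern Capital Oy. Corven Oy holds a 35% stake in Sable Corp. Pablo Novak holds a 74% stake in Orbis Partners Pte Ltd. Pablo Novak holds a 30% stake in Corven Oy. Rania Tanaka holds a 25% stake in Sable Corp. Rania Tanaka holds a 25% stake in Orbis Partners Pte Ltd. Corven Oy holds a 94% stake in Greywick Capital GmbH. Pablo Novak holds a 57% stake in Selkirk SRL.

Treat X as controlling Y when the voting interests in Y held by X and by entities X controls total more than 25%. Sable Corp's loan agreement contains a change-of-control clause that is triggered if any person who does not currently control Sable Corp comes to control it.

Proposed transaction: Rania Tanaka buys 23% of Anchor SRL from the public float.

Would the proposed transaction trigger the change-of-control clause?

No

The purchase changes only Rania's holdings, so Rania is the only person who could newly come to control Sable.
Rania holds 69% of Corven, so Rania controls Corven.
Corven and Rania together hold 35% + 25% = 60% of Sable, so Rania controls Sable.
So Rania already controls Sable before the transaction.
After the purchase, Rania holds 23% of Anchor directly.
Rania controlled Sable already, so this is not a new person acquiring control; every other person's position is unchanged or reduced.
No new person acquires control, so the clause is not triggered.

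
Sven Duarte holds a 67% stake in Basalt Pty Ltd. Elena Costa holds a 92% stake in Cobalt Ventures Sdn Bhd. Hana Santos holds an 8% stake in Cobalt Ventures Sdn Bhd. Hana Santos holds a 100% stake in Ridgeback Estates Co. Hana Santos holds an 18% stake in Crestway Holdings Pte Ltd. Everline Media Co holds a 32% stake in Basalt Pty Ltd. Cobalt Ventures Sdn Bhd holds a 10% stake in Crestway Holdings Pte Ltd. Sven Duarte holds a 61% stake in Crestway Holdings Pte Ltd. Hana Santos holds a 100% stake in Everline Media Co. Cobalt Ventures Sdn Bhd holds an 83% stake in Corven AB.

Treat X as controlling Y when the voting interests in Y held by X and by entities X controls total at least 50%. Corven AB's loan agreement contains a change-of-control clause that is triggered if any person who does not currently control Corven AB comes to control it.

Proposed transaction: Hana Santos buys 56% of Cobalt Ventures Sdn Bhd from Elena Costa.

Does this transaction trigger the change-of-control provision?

Yes

The purchase adds only to Hana's holdings (Elena's stake shrinks), so Hana is the only person who could newly come to control Corven.
Hana holds 100% of Everline, so Hana controls Everline.
Hana holds 100% of Ridgeback, so Hana controls Ridgeback.
Neither Hana nor any entity Hana controls holds any voting interest in Corven.
So before the transaction, Hana does not control Corven.
After the purchase, Hana's direct stake in Cobalt rises to 8% + 56% = 64%, and Elena's stake falls to 36%.
Hana holds 64% of Cobalt, so Hana controls Cobalt.
Cobalt holds 83% of Corven, so Hana controls Corven.
Hana did not control Corven before and does after, so the clause is triggered.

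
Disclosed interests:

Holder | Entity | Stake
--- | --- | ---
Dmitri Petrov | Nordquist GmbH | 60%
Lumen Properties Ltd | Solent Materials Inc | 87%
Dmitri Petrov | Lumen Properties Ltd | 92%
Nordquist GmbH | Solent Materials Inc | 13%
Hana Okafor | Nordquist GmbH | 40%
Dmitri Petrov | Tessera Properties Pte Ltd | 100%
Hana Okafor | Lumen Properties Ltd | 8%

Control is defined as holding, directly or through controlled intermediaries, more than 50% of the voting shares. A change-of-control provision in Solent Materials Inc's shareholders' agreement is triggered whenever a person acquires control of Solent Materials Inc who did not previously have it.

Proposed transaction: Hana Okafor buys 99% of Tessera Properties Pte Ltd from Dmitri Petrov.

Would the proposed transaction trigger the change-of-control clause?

No

The purchase adds only to Hana's holdings (Dmitri's stake shrinks), so Hana is the only person who could newly come to control Solent.
Hana's largest direct stake is 40% in Nordquist, which does not meet the threshold, so Hana controls no company.
Neither Hana nor any entity Hana controls holds any voting interest in Solent.
So before the transaction, Hana does not control Solent.
After the purchase, Hana holds 99% of Tessera directly, and Dmitri's stake falls to 1%.
Hana holds 99% of Tessera, so Hana controls Tessera.
After the transaction, neither Hana nor any entity Hana controls holds a voting interest in Solent, so Hana still does not control it.
No new person acquires control, so the clause is not triggered.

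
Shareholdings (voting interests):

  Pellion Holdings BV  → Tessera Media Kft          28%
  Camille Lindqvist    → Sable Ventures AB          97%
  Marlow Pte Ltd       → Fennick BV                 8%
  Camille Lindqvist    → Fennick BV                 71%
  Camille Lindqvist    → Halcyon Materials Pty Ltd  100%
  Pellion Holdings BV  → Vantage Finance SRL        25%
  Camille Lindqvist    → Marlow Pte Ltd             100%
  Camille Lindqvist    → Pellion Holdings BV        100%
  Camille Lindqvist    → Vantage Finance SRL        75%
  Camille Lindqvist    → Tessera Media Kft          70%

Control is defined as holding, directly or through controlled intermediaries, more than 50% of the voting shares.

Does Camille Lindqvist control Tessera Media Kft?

Camille holds 100% of Pellion, so Camille controls Pellion.
Camille and Pellion together hold 70% + 28% = 98% of Tessera, so Camille controls Tessera.

Yes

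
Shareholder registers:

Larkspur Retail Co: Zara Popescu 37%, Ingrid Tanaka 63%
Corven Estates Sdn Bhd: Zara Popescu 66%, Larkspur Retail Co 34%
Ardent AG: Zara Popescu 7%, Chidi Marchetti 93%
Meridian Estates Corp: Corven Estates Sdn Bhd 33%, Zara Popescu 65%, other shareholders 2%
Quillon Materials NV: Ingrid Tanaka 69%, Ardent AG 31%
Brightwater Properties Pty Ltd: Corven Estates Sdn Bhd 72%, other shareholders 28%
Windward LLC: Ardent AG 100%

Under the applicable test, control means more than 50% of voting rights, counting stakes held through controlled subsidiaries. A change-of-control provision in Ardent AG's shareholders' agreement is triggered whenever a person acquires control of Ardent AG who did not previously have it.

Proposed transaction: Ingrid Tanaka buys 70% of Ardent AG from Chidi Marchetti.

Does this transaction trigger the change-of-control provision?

The purchase adds only to Ingrid's holdings (Chidi's stake shrinks), so Ingrid is the only person who could newly come to control Ardent.
Ingrid holds 63% of Larkspur, so Ingrid controls Larkspur.
Ingrid holds 69% of Quillon, so Ingrid controls Quillon.
Neither Ingrid nor any entity Ingrid controls holds any voting interest in Ardent.
So before the transaction, Ingrid does not control Ardent.
After the purchase, Ingrid holds 70% of Ardent directly, and Chidi's stake falls to 23%.
Ingrid holds 70% of Ardent, so Ingrid controls Ardent.
Ingrid did not control Ardent before and does after, so the clause is triggered.

Yes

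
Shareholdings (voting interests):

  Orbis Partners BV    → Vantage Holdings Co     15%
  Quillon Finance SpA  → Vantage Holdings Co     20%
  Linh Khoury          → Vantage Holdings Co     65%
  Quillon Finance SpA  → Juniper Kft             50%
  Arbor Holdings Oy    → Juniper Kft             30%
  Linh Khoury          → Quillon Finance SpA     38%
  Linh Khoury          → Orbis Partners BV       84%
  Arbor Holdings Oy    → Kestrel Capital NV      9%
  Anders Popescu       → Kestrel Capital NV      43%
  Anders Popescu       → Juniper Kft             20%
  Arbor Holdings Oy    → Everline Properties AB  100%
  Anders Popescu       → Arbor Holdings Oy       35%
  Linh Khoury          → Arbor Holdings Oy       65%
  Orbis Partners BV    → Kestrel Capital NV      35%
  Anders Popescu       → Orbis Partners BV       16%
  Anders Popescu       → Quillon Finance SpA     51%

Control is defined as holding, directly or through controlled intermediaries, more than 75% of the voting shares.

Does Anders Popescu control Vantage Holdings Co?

No

Anders's largest direct stake is 51% in Quillon, which does not meet the threshold, so Anders controls no company.
Neither Anders nor any entity Anders controls holds any voting interest in Vantage.
So Anders does not control Vantage.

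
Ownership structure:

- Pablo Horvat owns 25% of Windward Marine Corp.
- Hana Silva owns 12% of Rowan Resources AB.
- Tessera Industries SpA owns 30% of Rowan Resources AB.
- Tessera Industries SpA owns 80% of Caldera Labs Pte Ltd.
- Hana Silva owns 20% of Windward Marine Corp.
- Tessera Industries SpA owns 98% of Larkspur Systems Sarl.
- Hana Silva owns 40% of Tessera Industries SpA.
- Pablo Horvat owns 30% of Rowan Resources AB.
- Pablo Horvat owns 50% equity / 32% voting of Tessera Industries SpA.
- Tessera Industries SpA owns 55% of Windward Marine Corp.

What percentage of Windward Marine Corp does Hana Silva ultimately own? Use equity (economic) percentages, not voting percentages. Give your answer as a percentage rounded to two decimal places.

42.00%

Hana reaches Windward along 2 paths.
Via Tessera: 40% × 55% = 22%.
Direct stake: 20% = 20%.
Total: 22% + 20% = 42%.
Rounded: 42.00%.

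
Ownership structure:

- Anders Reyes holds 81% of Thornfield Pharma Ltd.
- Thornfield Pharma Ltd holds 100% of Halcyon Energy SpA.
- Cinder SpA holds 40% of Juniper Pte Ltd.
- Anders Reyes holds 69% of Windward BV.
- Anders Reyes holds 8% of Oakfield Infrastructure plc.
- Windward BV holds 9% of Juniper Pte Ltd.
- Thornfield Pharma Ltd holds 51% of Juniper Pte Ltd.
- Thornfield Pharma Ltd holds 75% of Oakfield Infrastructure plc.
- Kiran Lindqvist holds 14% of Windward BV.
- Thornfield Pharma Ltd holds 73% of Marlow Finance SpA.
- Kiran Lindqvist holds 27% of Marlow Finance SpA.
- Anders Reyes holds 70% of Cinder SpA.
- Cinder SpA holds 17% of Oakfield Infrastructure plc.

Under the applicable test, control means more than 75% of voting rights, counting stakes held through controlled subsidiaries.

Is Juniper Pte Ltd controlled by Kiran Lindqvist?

No

Kiran's largest direct stake is 27% in Marlow, which does not meet the threshold, so Kiran controls no company.
Neither Kiran nor any entity Kiran controls holds any voting interest in Juniper.
So Kiran does not control Juniper.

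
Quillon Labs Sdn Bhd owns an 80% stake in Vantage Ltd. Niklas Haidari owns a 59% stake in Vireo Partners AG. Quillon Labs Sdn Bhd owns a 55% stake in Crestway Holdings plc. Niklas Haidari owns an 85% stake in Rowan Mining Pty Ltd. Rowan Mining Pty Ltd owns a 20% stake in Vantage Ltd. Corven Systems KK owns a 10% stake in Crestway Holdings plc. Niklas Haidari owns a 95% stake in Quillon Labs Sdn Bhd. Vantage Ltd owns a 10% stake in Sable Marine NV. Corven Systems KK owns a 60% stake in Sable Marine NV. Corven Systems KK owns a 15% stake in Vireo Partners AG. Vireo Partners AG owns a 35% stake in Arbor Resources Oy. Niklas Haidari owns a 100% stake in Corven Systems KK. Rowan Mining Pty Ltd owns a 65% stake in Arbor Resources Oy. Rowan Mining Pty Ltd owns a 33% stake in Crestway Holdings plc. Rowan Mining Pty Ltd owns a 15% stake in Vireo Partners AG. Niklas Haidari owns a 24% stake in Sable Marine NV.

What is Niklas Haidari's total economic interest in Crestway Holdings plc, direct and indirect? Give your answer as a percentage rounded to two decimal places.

90.30%

Niklas reaches Crestway along 3 paths.
Via Corven: 100% × 10% = 10%.
Via Rowan: 85% × 33% = 28.05%.
Via Quillon: 95% × 55% = 52.25%.
Total: 10% + 28.05% + 52.25% = 90.3%.
Rounded: 90.30%.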